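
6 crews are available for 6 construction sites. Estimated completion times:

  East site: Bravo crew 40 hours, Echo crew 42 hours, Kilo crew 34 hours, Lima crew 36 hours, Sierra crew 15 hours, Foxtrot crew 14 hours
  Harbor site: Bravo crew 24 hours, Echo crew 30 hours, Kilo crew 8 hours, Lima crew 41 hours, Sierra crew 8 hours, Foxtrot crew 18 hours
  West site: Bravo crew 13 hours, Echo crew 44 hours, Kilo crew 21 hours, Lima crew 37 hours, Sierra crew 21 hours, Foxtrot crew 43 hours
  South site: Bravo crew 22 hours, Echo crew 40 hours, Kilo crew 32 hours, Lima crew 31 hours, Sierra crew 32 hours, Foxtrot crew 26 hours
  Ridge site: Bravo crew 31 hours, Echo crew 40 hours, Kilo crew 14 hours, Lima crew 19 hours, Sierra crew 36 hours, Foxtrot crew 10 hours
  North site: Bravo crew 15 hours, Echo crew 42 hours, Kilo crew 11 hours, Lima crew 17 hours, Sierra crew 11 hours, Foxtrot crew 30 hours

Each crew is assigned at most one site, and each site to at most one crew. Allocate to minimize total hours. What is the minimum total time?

Min total: 103 hours

This is a one-to-one assignment (minimum-cost bipartite matching).
Optimal: Bravo crew→West site (13 hours), Echo crew→South site (40 hours), Kilo crew→Harbor site (8 hours), Lima crew→North site (17 hours), Sierra crew→East site (15 hours), Foxtrot crew→Ridge site (10 hours) — total 13+40+8+17+15+10 = 103 hours.
Min-entry greedy (repeatedly take the single cheapest remaining cell) gives 115 hours, worse by 12.
Swapping Sierra crew↔Foxtrot crew (Sierra crew→Ridge site 36 hours, Foxtrot crew→East site 14 hours) adds 25.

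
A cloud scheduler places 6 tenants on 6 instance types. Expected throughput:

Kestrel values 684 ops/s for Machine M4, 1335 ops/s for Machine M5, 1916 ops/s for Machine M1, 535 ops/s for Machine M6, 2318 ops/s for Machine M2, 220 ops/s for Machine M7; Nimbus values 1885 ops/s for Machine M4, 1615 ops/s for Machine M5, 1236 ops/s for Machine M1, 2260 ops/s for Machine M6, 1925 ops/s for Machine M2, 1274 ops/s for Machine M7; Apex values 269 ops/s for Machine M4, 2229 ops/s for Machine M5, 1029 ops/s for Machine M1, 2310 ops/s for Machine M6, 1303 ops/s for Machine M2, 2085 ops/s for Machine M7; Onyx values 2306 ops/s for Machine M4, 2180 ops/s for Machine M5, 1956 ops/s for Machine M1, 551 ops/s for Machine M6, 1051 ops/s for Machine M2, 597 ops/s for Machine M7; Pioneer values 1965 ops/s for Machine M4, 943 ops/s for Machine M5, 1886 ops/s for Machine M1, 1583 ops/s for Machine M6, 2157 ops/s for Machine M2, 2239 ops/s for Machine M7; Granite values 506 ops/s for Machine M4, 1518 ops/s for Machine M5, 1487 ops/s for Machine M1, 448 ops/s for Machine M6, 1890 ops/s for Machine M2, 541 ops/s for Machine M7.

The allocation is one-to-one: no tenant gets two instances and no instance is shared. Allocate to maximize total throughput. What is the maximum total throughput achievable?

Max total: 12840 ops/s

This is the linear assignment problem.
Optimal: Kestrel→Machine M1 (1916 ops/s), Nimbus→Machine M6 (2260 ops/s), Apex→Machine M5 (2229 ops/s), Onyx→Machine M4 (2306 ops/s), Pioneer→Machine M7 (2239 ops/s), Granite→Machine M2 (1890 ops/s) — total 1916+2260+2229+2306+2239+1890 = 12840 ops/s.
Next-best assignment: Kestrel→Machine M2, Nimbus→Machine M6, Apex→Machine M5, Onyx→Machine M4, Pioneer→Machine M7, Granite→Machine M1 = 12839 ops/s.
Every other assignment is strictly worse.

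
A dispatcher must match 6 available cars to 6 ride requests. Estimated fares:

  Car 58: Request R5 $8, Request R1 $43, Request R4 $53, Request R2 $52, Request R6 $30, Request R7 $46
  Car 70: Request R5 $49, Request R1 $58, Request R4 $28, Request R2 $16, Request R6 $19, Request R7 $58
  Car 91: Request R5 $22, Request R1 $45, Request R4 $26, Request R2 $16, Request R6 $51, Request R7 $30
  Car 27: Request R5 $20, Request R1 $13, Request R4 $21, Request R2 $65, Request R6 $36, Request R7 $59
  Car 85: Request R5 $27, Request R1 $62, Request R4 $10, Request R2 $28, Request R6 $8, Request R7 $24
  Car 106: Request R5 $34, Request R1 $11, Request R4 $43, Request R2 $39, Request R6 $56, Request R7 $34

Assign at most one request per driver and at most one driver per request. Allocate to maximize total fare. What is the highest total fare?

Maximum total: $323

Optimal: Car 58→Request R4 ($53), Car 70→Request R7 ($58), Car 91→Request R6 ($51), Car 27→Request R2 ($65), Car 85→Request R1 ($62), Car 106→Request R5 ($34) — total 53+58+51+65+62+34 = $323.
Swapping Car 70↔Car 85 (Car 70→Request R1 $58, Car 85→Request R7 $24) loses 38.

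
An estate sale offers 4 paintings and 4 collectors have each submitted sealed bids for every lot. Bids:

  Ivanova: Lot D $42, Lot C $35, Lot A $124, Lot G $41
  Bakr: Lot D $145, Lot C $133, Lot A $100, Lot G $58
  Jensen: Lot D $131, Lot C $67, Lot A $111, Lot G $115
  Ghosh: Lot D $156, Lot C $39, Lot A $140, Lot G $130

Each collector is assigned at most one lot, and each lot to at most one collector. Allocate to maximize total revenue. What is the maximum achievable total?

Optimal: Ivanova→Lot A ($124), Bakr→Lot C ($133), Jensen→Lot G ($115), Ghosh→Lot D ($156) — total 124+133+115+156 = $528.
Row-greedy (each collector in turn takes its best remaining lot) gives $423, worse by 105.
Swapping Bakr↔Jensen (Bakr→Lot G $58, Jensen→Lot C $67) loses 123.

Maximum total: $528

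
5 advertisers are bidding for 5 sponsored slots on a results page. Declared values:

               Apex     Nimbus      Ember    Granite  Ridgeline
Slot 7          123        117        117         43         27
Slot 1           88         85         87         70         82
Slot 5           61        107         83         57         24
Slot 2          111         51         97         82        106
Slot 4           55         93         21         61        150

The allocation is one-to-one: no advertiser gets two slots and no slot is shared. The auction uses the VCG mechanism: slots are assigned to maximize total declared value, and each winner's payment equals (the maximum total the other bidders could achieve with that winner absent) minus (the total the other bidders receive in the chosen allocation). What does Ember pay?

Ember pays $24.

Efficient allocation: Apex→Slot 2 ($111), Nimbus→Slot 5 ($107), Ember→Slot 7 ($117), Granite→Slot 1 ($70), Ridgeline→Slot 4 ($150); total welfare W = $555.
Ember receives Slot 7 at value $117, so the others get W − 117 = $438.
Without Ember: best allocation of the remaining 4 bidders over all 5 slots is Apex→Slot 7 ($123), Nimbus→Slot 5 ($107), Granite→Slot 2 ($82), Ridgeline→Slot 4 ($150), total $462.
VCG payment = (others' best without Ember) − (others' welfare with Ember) = 462 − 438 = $24.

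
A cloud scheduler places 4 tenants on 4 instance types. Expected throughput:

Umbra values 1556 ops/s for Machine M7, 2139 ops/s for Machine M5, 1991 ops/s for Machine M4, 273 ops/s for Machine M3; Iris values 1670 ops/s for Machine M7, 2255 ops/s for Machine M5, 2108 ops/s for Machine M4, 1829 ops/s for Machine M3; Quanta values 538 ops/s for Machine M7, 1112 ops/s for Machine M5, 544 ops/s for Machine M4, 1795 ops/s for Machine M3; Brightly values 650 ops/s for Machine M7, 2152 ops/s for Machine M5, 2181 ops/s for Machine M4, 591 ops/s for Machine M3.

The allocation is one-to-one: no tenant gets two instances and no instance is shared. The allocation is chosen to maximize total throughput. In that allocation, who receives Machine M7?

Umbra receives Machine M7.

Optimal: Umbra→Machine M7 (1556 ops/s), Iris→Machine M5 (2255 ops/s), Quanta→Machine M3 (1795 ops/s), Brightly→Machine M4 (2181 ops/s) — total 1556+2255+1795+2181 = 7787 ops/s.
Column-greedy (each instance in turn goes to its best remaining tenant) gives 7608 ops/s, worse by 179.
Next-best assignment: Umbra→Machine M5, Iris→Machine M7, Quanta→Machine M3, Brightly→Machine M4 = 7785 ops/s.
Checked against all permutations: 7787 ops/s is optimal.
Umbra's own top instance is Machine M5 (2139 ops/s), but forcing Umbra→Machine M5 and reassigning the rest optimally gives only 7785 ops/s — worse by 2.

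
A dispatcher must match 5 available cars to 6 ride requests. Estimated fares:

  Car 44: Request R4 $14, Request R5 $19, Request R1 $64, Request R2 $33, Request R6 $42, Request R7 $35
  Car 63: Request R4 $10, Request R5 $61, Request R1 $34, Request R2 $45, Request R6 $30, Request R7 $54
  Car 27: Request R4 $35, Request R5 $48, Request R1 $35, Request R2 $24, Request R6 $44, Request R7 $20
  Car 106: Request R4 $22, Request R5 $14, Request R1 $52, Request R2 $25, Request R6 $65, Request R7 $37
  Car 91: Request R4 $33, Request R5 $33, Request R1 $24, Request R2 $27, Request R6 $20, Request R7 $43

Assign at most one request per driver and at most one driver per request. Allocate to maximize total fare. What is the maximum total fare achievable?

Optimal: Car 44→Request R1 ($64), Car 63→Request R5 ($61), Car 27→Request R4 ($35), Car 106→Request R6 ($65), Car 91→Request R7 ($43) — total 64+61+35+65+43 = $268.
Column-greedy (each request in turn goes to its best remaining driver) gives $252, worse by 16.
Next-best assignment: Car 44→Request R1, Car 63→Request R2, Car 27→Request R5, Car 106→Request R6, Car 91→Request R7 = $265.

Maximum total: $268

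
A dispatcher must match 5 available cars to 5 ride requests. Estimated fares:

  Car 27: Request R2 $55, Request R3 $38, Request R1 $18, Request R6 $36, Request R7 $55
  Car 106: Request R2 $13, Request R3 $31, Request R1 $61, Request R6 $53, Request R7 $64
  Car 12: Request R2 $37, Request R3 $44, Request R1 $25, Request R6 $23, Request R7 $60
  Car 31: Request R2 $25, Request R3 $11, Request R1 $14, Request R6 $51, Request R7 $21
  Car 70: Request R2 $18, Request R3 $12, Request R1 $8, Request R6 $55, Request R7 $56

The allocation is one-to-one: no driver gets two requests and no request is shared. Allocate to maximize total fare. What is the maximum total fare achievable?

Optimal: Car 27→Request R2 ($55), Car 106→Request R1 ($61), Car 12→Request R3 ($44), Car 31→Request R6 ($51), Car 70→Request R7 ($56) — total 55+61+44+51+56 = $267.
Max-entry greedy (repeatedly take the single best remaining cell) gives $232, worse by 35.
Swapping Car 70↔Car 27 (Car 70→Request R2 $18, Car 27→Request R7 $55) loses 38.
Checked against all permutations: $267 is optimal.

Maximum total: $267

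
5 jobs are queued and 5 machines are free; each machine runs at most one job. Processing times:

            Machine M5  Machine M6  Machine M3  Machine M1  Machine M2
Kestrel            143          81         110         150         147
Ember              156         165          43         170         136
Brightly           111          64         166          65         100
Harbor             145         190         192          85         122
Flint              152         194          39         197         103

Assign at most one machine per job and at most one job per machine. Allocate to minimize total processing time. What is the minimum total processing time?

Min total: 423 min

This is the linear assignment problem.
Optimal: Kestrel→Machine M6 (81 min), Ember→Machine M3 (43 min), Brightly→Machine M5 (111 min), Harbor→Machine M1 (85 min), Flint→Machine M2 (103 min) — total 81+43+111+85+103 = 423 min.
Column-greedy (each machine in turn goes to its cheapest remaining job) gives 452 min, worse by 29.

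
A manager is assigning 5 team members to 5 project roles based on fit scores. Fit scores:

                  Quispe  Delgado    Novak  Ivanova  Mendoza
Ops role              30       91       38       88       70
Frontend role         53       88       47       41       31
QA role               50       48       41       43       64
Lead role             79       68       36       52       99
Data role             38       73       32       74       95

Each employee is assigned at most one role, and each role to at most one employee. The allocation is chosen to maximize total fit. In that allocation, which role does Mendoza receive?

Treat this as an assignment problem: match each employee to one role.
Optimal: Quispe→Lead role (79 pts), Delgado→Frontend role (88 pts), Novak→QA role (41 pts), Ivanova→Ops role (88 pts), Mendoza→Data role (95 pts) — total 79+88+41+88+95 = 391 pts.
Max-entry greedy (repeatedly take the single best remaining cell) gives 358 pts, worse by 33.
Next-best assignment: Quispe→QA role, Delgado→Ops role, Novak→Frontend role, Ivanova→Data role, Mendoza→Lead role = 361 pts.
Swapping Delgado↔Quispe (Delgado→Lead role 68 pts, Quispe→Frontend role 53 pts) loses 46.
Every other assignment is strictly worse.
Mendoza's own top role is Lead role (99 pts), but forcing Mendoza→Lead role and reassigning the rest optimally gives only 361 pts — worse by 30.

Mendoza receives Data role.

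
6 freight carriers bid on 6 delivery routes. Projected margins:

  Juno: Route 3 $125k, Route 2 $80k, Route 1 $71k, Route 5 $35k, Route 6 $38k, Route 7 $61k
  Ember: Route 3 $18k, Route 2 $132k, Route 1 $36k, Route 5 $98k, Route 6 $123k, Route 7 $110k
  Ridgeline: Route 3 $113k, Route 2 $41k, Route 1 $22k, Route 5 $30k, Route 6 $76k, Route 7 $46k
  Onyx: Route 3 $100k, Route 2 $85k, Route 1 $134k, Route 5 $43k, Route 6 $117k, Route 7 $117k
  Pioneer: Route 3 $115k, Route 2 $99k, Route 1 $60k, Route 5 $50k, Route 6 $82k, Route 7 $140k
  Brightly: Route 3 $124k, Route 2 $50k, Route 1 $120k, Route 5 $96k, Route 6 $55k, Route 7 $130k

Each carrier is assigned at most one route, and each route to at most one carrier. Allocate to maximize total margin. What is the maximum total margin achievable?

Treat this as an assignment problem: match each carrier to one route.
Optimal: Juno→Route 3 ($125k), Ember→Route 2 ($132k), Ridgeline→Route 6 ($76k), Onyx→Route 1 ($134k), Pioneer→Route 7 ($140k), Brightly→Route 5 ($96k) — total 125+132+76+134+140+96 = $703k.
Column-greedy (each route in turn goes to its best remaining carrier) gives $615k, worse by 88.
Every other assignment is strictly worse.

Maximum total: $703k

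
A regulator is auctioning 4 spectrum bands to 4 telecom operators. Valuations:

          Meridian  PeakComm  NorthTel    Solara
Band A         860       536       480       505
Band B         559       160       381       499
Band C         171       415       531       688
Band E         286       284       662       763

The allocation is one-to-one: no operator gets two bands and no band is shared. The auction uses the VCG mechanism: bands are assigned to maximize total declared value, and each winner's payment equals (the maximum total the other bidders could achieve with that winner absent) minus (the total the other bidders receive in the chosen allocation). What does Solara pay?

Solara pays $180M.

Efficient allocation: Meridian→Band B ($559M), PeakComm→Band A ($536M), NorthTel→Band E ($662M), Solara→Band C ($688M); total welfare W = $2445M.
Solara receives Band C at value $688M, so the others get W − 688 = $1757M.
Without Solara: best allocation of the remaining 3 bidders over all 4 bands is Meridian→Band A ($860M), PeakComm→Band C ($415M), NorthTel→Band E ($662M), total $1937M.
VCG payment = (others' best without Solara) − (others' welfare with Solara) = 1937 − 1757 = $180M.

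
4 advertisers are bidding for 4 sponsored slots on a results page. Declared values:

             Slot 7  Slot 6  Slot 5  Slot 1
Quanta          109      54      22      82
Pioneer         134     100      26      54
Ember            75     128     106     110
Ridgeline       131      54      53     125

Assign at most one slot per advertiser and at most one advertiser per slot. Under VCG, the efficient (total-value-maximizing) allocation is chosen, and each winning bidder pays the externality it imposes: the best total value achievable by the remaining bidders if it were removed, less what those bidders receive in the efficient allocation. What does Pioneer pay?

Efficient allocation: Quanta→Slot 7 ($109), Pioneer→Slot 6 ($100), Ember→Slot 5 ($106), Ridgeline→Slot 1 ($125); total welfare W = $440.
Pioneer receives Slot 6 at value $100, so the others get W − 100 = $340.
Without Pioneer: best allocation of the remaining 3 bidders over all 4 slots is Quanta→Slot 7 ($109), Ember→Slot 6 ($128), Ridgeline→Slot 1 ($125), total $362.
VCG payment = (others' best without Pioneer) − (others' welfare with Pioneer) = 362 − 340 = $22.

Pioneer pays $22.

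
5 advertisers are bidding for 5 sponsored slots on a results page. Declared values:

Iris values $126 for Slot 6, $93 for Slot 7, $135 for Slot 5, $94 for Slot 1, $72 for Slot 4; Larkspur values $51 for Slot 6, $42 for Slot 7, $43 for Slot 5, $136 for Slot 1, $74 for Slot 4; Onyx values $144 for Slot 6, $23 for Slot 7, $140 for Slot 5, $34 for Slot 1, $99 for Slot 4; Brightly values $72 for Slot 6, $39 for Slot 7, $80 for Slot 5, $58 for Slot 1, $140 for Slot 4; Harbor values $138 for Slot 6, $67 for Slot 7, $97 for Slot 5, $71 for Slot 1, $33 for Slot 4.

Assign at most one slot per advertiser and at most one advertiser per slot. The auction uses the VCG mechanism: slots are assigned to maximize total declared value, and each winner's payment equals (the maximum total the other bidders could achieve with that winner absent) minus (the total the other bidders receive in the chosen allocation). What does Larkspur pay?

Efficient allocation: Iris→Slot 7 ($93), Larkspur→Slot 1 ($136), Onyx→Slot 5 ($140), Brightly→Slot 4 ($140), Harbor→Slot 6 ($138); total welfare W = $647.
Larkspur receives Slot 1 at value $136, so the others get W − 136 = $511.
Without Larkspur: best allocation of the remaining 4 bidders over all 5 slots is Iris→Slot 1 ($94), Onyx→Slot 5 ($140), Brightly→Slot 4 ($140), Harbor→Slot 6 ($138), total $512.
VCG payment = (others' best without Larkspur) − (others' welfare with Larkspur) = 512 − 511 = $1.

Larkspur pays $1.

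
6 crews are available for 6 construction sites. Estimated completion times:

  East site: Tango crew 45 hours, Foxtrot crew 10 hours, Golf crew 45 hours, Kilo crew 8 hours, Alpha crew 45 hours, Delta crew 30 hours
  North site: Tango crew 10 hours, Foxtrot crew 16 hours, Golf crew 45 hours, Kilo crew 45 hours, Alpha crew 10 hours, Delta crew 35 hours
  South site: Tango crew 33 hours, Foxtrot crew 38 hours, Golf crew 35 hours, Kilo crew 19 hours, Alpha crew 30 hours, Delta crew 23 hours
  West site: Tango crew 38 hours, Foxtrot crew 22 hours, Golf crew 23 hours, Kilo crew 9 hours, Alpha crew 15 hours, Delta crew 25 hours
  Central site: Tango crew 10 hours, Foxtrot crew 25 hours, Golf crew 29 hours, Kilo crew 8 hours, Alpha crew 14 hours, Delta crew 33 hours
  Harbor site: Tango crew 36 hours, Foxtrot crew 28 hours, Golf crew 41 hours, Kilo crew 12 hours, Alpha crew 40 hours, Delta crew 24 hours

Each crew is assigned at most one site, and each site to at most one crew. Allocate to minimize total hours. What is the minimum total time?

Optimal: Tango crew→Central site (10 hours), Foxtrot crew→East site (10 hours), Golf crew→West site (23 hours), Kilo crew→Harbor site (12 hours), Alpha crew→North site (10 hours), Delta crew→South site (23 hours) — total 10+10+23+12+10+23 = 88 hours.
Min-entry greedy (repeatedly take the single cheapest remaining cell) gives 118 hours, worse by 30.

Min total: 88 hours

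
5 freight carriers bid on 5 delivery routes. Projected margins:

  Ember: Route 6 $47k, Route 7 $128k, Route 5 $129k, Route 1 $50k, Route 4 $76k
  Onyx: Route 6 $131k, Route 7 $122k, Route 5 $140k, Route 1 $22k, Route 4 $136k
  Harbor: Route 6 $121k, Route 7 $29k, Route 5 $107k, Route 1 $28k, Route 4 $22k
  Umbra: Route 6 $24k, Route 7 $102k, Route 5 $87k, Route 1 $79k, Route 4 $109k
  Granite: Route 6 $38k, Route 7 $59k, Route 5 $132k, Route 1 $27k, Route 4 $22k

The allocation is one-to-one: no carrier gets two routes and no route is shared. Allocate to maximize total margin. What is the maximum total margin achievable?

This is the linear assignment problem.
Optimal: Ember→Route 7 ($128k), Onyx→Route 4 ($136k), Harbor→Route 6 ($121k), Umbra→Route 1 ($79k), Granite→Route 5 ($132k) — total 128+136+121+79+132 = $596k.
Max-entry greedy (repeatedly take the single best remaining cell) gives $525k, worse by 71.
Swapping Umbra↔Granite (Umbra→Route 5 $87k, Granite→Route 1 $27k) loses 97.

Maximum total: $596k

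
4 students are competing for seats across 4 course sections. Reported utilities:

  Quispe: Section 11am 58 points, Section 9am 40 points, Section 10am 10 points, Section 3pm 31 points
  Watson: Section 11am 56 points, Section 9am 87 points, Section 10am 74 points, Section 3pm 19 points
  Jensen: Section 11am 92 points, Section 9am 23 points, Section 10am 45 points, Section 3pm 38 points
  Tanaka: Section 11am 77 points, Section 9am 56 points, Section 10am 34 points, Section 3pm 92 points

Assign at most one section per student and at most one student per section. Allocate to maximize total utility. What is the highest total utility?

Max total: 298 points

Optimal: Quispe→Section 9am (40 points), Watson→Section 10am (74 points), Jensen→Section 11am (92 points), Tanaka→Section 3pm (92 points) — total 40+74+92+92 = 298 points.
Column-greedy (each section in turn goes to its best remaining student) gives 244 points, worse by 54.
Checked against all permutations: 298 points is optimal.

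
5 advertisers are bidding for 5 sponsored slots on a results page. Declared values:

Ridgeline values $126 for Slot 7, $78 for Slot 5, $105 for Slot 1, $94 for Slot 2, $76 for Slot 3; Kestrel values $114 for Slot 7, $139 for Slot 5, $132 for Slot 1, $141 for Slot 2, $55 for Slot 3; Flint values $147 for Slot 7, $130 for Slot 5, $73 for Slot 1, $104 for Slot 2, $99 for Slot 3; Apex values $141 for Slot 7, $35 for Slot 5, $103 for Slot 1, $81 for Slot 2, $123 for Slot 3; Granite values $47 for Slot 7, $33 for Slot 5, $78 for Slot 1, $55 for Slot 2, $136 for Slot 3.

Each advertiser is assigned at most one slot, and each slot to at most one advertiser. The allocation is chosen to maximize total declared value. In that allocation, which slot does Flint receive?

This is a one-to-one assignment (maximum-weight bipartite matching).
Optimal: Ridgeline→Slot 1 ($105), Kestrel→Slot 2 ($141), Flint→Slot 5 ($130), Apex→Slot 7 ($141), Granite→Slot 3 ($136) — total 105+141+130+141+136 = $653.
Row-greedy (each advertiser in turn takes its best remaining slot) gives $598, worse by 55.
No other one-to-one assignment exceeds $653.
Flint's own top slot is Slot 7 ($147), but forcing Flint→Slot 7 and reassigning the rest optimally gives only $619 — worse by 34.

Flint receives Slot 5.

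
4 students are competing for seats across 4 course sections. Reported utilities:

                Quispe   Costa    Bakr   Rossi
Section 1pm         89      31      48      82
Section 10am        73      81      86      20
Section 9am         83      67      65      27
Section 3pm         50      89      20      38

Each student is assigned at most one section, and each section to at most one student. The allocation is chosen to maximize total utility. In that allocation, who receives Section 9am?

This is the linear assignment problem.
Optimal: Quispe→Section 9am (83 points), Costa→Section 3pm (89 points), Bakr→Section 10am (86 points), Rossi→Section 1pm (82 points) — total 83+89+86+82 = 340 points.
No other one-to-one assignment exceeds 340 points.
Quispe's own top section is Section 1pm (89 points), but forcing Quispe→Section 1pm and reassigning the rest optimally gives only 291 points — worse by 49.

Quispe receives Section 9am.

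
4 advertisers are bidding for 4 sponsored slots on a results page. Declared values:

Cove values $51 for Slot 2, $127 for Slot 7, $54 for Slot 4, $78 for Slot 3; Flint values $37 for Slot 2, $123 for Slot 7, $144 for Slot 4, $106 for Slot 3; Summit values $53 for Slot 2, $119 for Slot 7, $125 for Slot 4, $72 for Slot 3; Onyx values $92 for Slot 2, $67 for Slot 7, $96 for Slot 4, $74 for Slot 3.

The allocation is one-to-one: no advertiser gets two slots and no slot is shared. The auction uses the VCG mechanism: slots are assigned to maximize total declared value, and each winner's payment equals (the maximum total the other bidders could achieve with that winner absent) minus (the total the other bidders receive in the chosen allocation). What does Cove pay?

Efficient allocation: Cove→Slot 7 ($127), Flint→Slot 3 ($106), Summit→Slot 4 ($125), Onyx→Slot 2 ($92); total welfare W = $450.
Cove receives Slot 7 at value $127, so the others get W − 127 = $323.
Without Cove: best allocation of the remaining 3 bidders over all 4 slots is Flint→Slot 4 ($144), Summit→Slot 7 ($119), Onyx→Slot 2 ($92), total $355.
VCG payment = (others' best without Cove) − (others' welfare with Cove) = 355 − 323 = $32.

Cove pays $32.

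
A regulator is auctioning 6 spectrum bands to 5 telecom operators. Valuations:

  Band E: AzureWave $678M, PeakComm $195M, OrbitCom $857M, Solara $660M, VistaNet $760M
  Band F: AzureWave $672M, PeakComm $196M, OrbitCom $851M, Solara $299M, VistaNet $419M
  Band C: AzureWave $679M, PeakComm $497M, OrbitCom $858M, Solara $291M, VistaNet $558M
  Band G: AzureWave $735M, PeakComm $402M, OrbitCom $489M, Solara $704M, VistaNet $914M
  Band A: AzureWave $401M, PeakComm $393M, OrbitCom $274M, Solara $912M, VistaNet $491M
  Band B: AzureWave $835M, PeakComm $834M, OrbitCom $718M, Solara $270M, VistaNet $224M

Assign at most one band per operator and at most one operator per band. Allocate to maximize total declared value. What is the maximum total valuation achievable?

Max total: $4196M

This is a one-to-one assignment (maximum-weight bipartite matching).
Optimal: AzureWave→Band E ($678M), PeakComm→Band B ($834M), OrbitCom→Band C ($858M), Solara→Band A ($912M), VistaNet→Band G ($914M) — total 678+834+858+912+914 = $4196M.
Max-entry greedy (repeatedly take the single best remaining cell) gives $3715M, worse by 481.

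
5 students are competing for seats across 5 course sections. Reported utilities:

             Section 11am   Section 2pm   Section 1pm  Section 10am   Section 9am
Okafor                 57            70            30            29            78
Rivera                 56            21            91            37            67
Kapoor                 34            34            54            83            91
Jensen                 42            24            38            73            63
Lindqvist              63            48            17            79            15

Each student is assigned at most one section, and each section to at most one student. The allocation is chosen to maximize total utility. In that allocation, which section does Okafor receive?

Treat this as an assignment problem: match each student to one section.
Optimal: Okafor→Section 2pm (70 points), Rivera→Section 1pm (91 points), Kapoor→Section 9am (91 points), Jensen→Section 10am (73 points), Lindqvist→Section 11am (63 points) — total 70+91+91+73+63 = 388 points.
Checked against all permutations: 388 points is optimal.
Okafor's own top section is Section 9am (78 points), but forcing Okafor→Section 9am and reassigning the rest optimally gives only 342 points — worse by 46.

Okafor receives Section 2pm.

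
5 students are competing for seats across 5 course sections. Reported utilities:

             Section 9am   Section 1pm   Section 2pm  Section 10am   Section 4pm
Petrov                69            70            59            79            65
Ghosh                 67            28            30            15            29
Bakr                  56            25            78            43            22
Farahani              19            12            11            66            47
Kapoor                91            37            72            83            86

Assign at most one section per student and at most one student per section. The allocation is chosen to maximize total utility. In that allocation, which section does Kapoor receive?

Kapoor receives Section 4pm.

Optimal: Petrov→Section 1pm (70 points), Ghosh→Section 9am (67 points), Bakr→Section 2pm (78 points), Farahani→Section 10am (66 points), Kapoor→Section 4pm (86 points) — total 70+67+78+66+86 = 367 points.
Row-greedy (each student in turn takes its best remaining section) gives 308 points, worse by 59.
Next-best assignment: Petrov→Section 1pm, Ghosh→Section 9am, Bakr→Section 2pm, Farahani→Section 4pm, Kapoor→Section 10am = 345 points.
Kapoor's own top section is Section 9am (91 points), but forcing Kapoor→Section 9am and reassigning the rest optimally gives only 334 points — worse by 33.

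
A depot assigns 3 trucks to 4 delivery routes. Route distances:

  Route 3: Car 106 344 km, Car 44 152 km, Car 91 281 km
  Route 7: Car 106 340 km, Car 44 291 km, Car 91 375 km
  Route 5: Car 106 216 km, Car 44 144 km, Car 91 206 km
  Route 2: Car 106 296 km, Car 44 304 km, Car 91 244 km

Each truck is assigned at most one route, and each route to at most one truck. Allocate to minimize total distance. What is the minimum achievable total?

Optimal: Car 106→Route 5 (216 km), Car 44→Route 3 (152 km), Car 91→Route 2 (244 km) — total 216+152+244 = 612 km.
Column-greedy (each route in turn goes to its cheapest remaining truck) gives 698 km, worse by 86.
Swapping Car 44↔Car 91 (Car 44→Route 2 304 km, Car 91→Route 3 281 km) adds 189.

Min total: 612 km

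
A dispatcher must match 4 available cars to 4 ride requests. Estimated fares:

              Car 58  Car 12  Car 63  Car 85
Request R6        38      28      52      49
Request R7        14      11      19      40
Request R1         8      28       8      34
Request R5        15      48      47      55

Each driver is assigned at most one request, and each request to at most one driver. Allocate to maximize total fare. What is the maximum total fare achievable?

Optimal: Car 58→Request R6 ($38), Car 12→Request R1 ($28), Car 63→Request R5 ($47), Car 85→Request R7 ($40) — total 38+28+47+40 = $153.
Max-entry greedy (repeatedly take the single best remaining cell) gives $149, worse by 4.
Next-best assignment: Car 58→Request R7, Car 12→Request R1, Car 63→Request R6, Car 85→Request R5 = $149.

Maximum total: $153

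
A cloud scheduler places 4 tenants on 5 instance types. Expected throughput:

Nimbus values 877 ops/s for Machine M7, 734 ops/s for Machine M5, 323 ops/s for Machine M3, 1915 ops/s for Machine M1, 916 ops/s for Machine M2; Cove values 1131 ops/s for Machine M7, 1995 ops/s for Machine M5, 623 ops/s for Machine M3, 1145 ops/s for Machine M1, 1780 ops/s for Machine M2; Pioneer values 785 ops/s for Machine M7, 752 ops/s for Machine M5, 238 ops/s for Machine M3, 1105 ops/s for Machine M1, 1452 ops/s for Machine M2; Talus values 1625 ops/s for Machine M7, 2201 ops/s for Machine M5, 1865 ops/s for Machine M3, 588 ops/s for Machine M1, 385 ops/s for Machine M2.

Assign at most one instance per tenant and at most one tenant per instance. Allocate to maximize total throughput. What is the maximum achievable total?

Max total: 7227 ops/s

Optimal: Nimbus→Machine M1 (1915 ops/s), Cove→Machine M5 (1995 ops/s), Pioneer→Machine M2 (1452 ops/s), Talus→Machine M3 (1865 ops/s) — total 1915+1995+1452+1865 = 7227 ops/s.
Column-greedy (each instance in turn goes to its best remaining tenant) gives 5048 ops/s, worse by 2179.
Every other assignment is strictly worse.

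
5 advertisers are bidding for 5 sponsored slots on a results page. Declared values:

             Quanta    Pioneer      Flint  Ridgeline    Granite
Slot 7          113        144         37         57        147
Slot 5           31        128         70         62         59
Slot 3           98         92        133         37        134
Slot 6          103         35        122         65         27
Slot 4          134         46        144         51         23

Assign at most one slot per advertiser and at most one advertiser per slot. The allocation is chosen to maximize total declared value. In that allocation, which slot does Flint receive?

Flint receives Slot 3.

Optimal: Quanta→Slot 4 ($134), Pioneer→Slot 5 ($128), Flint→Slot 3 ($133), Ridgeline→Slot 6 ($65), Granite→Slot 7 ($147) — total 134+128+133+65+147 = $607.
Row-greedy (each advertiser in turn takes its best remaining slot) gives $535, worse by 72.
Checked against all permutations: $607 is optimal.
Flint's own top slot is Slot 4 ($144), but forcing Flint→Slot 4 and reassigning the rest optimally gives only $587 — worse by 20.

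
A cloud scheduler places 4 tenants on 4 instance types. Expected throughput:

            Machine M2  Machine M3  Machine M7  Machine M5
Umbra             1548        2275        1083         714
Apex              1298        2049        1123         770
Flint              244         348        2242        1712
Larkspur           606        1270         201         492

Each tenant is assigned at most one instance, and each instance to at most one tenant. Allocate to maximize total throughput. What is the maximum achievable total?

Optimal: Umbra→Machine M2 (1548 ops/s), Apex→Machine M3 (2049 ops/s), Flint→Machine M7 (2242 ops/s), Larkspur→Machine M5 (492 ops/s) — total 1548+2049+2242+492 = 6331 ops/s.
Next-best assignment: Umbra→Machine M3, Apex→Machine M2, Flint→Machine M7, Larkspur→Machine M5 = 6307 ops/s.
Checked against all permutations: 6331 ops/s is optimal.

Max total: 6331 ops/s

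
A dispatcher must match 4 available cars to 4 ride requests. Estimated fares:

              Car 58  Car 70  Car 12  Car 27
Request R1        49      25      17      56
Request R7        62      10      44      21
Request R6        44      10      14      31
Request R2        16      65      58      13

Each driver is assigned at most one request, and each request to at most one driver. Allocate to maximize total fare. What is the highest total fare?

Optimal: Car 58→Request R6 ($44), Car 70→Request R2 ($65), Car 12→Request R7 ($44), Car 27→Request R1 ($56) — total 44+65+44+56 = $209.
Max-entry greedy (repeatedly take the single best remaining cell) gives $197, worse by 12.
Next-best assignment: Car 58→Request R7, Car 70→Request R2, Car 12→Request R6, Car 27→Request R1 = $197.
Swapping Car 58↔Car 27 (Car 58→Request R1 $49, Car 27→Request R6 $31) loses 20.

Max total: $209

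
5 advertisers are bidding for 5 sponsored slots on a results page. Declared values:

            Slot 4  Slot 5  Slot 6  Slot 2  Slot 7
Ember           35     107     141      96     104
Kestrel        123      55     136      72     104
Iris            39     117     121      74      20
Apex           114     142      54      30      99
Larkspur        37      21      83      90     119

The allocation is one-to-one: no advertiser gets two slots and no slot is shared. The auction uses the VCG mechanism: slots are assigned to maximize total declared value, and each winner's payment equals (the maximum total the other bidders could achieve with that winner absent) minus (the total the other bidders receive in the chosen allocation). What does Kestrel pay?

Efficient allocation: Ember→Slot 2 ($96), Kestrel→Slot 4 ($123), Iris→Slot 6 ($121), Apex→Slot 5 ($142), Larkspur→Slot 7 ($119); total welfare W = $601.
Kestrel receives Slot 4 at value $123, so the others get W − 123 = $478.
Without Kestrel: best allocation of the remaining 4 bidders over all 5 slots is Ember→Slot 6 ($141), Iris→Slot 5 ($117), Apex→Slot 4 ($114), Larkspur→Slot 7 ($119), total $491.
VCG payment = (others' best without Kestrel) − (others' welfare with Kestrel) = 491 − 478 = $13.

Kestrel pays $13.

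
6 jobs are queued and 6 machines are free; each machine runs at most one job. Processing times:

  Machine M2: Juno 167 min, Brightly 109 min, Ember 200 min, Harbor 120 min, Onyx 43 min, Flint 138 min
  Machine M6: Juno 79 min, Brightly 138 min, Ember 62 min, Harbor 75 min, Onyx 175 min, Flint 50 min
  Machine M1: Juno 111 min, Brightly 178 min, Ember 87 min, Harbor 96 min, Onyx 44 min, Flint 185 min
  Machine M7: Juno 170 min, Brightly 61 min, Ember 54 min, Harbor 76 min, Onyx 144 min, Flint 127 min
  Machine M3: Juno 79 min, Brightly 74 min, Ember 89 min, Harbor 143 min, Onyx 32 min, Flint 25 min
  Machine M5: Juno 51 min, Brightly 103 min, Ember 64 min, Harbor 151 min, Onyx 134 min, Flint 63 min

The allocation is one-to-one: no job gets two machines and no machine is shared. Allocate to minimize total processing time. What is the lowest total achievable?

This is a one-to-one assignment (minimum-cost bipartite matching).
Optimal: Juno→Machine M5 (51 min), Brightly→Machine M7 (61 min), Ember→Machine M6 (62 min), Harbor→Machine M1 (96 min), Onyx→Machine M2 (43 min), Flint→Machine M3 (25 min) — total 51+61+62+96+43+25 = 338 min.
Row-greedy (each job in turn takes its cheapest remaining machine) gives 440 min, worse by 102.

Minimum total: 338 min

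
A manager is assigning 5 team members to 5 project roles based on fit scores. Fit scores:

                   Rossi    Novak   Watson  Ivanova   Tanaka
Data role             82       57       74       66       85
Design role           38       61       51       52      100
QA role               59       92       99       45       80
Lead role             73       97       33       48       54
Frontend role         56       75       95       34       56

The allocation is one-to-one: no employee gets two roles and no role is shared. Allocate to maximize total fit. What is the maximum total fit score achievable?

Optimal: Rossi→Lead role (73 pts), Novak→QA role (92 pts), Watson→Frontend role (95 pts), Ivanova→Data role (66 pts), Tanaka→Design role (100 pts) — total 73+92+95+66+100 = 426 pts.
Column-greedy (each role in turn goes to its best remaining employee) gives 352 pts, worse by 74.
Next-best assignment: Rossi→Data role, Novak→Lead role, Watson→Frontend role, Ivanova→QA role, Tanaka→Design role = 419 pts.
Swapping Rossi↔Novak (Rossi→QA role 59 pts, Novak→Lead role 97 pts) loses 9.

Maximum total: 426 pts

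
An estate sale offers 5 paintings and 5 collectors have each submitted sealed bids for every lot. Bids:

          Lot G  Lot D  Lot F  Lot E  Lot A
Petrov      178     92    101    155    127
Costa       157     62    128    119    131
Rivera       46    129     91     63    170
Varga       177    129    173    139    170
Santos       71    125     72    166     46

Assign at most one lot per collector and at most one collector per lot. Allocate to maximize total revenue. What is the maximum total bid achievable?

Treat this as an assignment problem: match each collector to one lot.
Optimal: Petrov→Lot E ($155), Costa→Lot G ($157), Rivera→Lot A ($170), Varga→Lot F ($173), Santos→Lot D ($125) — total 155+157+170+173+125 = $780.
Row-greedy (each collector in turn takes its best remaining lot) gives $777, worse by 3.
Next-best assignment: Petrov→Lot G, Costa→Lot A, Rivera→Lot D, Varga→Lot F, Santos→Lot E = $777.

Max total: $780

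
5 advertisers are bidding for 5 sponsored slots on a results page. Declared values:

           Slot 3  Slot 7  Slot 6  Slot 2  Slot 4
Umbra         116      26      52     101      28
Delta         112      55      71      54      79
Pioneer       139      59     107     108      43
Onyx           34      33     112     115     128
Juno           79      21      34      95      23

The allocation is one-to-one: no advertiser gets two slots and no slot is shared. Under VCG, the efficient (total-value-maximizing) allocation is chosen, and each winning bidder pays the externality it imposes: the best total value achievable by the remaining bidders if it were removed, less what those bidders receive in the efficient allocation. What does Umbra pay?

Umbra pays $57.

Efficient allocation: Umbra→Slot 3 ($116), Delta→Slot 7 ($55), Pioneer→Slot 6 ($107), Onyx→Slot 4 ($128), Juno→Slot 2 ($95); total welfare W = $501.
Umbra receives Slot 3 at value $116, so the others get W − 116 = $385.
Without Umbra: best allocation of the remaining 4 bidders over all 5 slots is Delta→Slot 3 ($112), Pioneer→Slot 6 ($107), Onyx→Slot 4 ($128), Juno→Slot 2 ($95), total $442.
VCG payment = (others' best without Umbra) − (others' welfare with Umbra) = 442 − 385 = $57.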